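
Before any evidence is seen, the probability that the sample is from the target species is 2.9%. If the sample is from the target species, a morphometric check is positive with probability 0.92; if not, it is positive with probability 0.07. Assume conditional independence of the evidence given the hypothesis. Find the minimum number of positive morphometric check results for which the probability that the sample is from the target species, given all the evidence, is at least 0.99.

4

Prior odds = 0.029/0.971 = 29/971.
Likelihood ratio of a positive = 0.92/0.07 = 92/7.
Target posterior odds = 0.99/0.01 = 99.
Need (29/971) × (92/7)ⁿ ≥ 99, i.e. (92/7)ⁿ ≥ 96129/29.
(92/7)³ = 778688/343 falls short of 96129/29 but (92/7)⁴ = 71639296/2401 reaches it, so n = 4.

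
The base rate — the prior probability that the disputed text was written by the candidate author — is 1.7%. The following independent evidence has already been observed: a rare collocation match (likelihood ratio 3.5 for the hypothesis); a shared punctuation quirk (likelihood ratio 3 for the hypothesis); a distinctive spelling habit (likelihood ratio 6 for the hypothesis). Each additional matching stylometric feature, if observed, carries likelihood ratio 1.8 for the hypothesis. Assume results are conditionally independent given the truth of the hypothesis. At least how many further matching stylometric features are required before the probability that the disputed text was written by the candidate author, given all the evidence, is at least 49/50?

7

Prior odds = 0.017/0.983 = 17/983.
Combined Bayes factor of the evidence already in hand = 3.5 × 3 × 6 = 63.
Odds after that evidence = (17/983) × 63 = 1071/983.
Target odds = 0.98/0.02 = 49.
Need 1.8ⁿ ≥ 49 ÷ (1071/983) = 6881/153.
1.8⁶ = 531441/15625 falls short of 6881/153 but 1.8⁷ = 4782969/78125 reaches it, so n = 7.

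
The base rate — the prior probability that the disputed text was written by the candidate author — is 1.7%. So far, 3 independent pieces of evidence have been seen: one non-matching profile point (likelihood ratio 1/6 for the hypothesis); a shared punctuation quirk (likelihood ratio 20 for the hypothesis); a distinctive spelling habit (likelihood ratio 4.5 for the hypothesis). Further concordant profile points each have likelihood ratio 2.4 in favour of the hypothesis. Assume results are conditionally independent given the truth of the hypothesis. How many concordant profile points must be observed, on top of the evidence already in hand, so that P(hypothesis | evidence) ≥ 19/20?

Prior odds = 0.017/0.983 = 17/983.
Combined Bayes factor of the evidence already in hand = (1/6) × 20 × 4.5 = 15.
Odds after that evidence = (17/983) × 15 = 255/983.
Target odds = 0.95/0.05 = 19.
Need 2.4ⁿ ≥ 19 ÷ (255/983) = 18677/255.
2.4⁴ = 33.1776 falls short of 18677/255 but 2.4⁵ = 79.62624 reaches it, so n = 5.

5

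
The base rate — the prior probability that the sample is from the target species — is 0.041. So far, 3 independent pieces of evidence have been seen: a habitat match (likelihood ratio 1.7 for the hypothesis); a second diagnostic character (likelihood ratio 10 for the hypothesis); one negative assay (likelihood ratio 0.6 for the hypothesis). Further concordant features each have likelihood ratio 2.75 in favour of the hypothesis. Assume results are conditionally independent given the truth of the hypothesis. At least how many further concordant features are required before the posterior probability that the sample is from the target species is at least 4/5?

3

Prior odds = 0.041/0.959 = 41/959.
Combined Bayes factor of the evidence already in hand = 1.7 × 10 × 0.6 = 10.2.
Odds after that evidence = (41/959) × 10.2 = 2091/4795.
Target odds = 0.8/0.2 = 4.
Need 2.75ⁿ ≥ 4 ÷ (2091/4795) = 19180/2091.
2.75² = 7.5625 falls short of 19180/2091 but 2.75³ = 20.796875 reaches it, so n = 3.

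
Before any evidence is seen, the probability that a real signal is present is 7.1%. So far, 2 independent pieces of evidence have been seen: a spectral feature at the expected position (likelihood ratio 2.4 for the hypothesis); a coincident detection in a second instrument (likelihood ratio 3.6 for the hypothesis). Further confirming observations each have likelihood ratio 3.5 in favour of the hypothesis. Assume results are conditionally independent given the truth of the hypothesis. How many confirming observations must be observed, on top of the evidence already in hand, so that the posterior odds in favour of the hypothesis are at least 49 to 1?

Prior odds = 0.071/0.929 = 71/929.
Combined Bayes factor of the evidence already in hand = 2.4 × 3.6 = 8.64.
Odds after that evidence = (71/929) × 8.64 = 15336/23225.
Target odds = 49.
Need 3.5ⁿ ≥ 49 ÷ (15336/23225) = 1138025/15336.
3.5³ = 42.875 falls short of 1138025/15336 but 3.5⁴ = 150.0625 reaches it, so n = 4.

4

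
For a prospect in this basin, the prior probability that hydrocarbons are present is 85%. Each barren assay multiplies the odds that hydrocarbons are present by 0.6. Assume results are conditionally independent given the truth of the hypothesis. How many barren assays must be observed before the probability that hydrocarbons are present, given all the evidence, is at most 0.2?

Prior odds: 0.85 ÷ 0.15 = 17/3.
Likelihood ratio per barren assay = 0.6.
Target posterior odds = 0.2/0.8 = 0.25.
Require 0.6ⁿ ≤ 0.25 ÷ (17/3) = 3/68.
0.6⁶ = 729/15625 is still above 3/68 but 0.6⁷ = 2187/78125 is at or below it, so n = 7.

7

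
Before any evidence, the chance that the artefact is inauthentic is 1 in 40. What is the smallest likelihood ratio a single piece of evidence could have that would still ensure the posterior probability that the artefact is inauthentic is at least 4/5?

156

Prior odds = 0.025/0.975 = 1/39.
Target odds = 0.8/0.2 = 4.
Required Bayes factor = 4 ÷ (1/39) = 156.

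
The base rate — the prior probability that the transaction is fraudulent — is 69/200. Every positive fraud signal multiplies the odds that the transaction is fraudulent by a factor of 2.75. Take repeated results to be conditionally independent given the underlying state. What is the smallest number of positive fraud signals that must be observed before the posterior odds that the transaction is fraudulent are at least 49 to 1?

5

Prior odds: 0.345 ÷ 0.655 = 69/131.
Likelihood ratio per positive fraud signal = 2.75.
Target odds = 49.
Require 2.75ⁿ ≥ 49 ÷ (69/131) = 6419/69.
2.75⁴ = 57.19140625 falls short of 6419/69 but 2.75⁵ = 161051/1024 reaches it, so n = 5.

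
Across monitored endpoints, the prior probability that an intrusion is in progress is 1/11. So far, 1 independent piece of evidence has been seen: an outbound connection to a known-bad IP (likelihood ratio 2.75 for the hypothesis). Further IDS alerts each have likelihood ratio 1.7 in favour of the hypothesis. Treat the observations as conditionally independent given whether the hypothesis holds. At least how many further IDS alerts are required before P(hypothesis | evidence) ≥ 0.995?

13

Prior odds = (1/11)/(10/11) = 0.1.
Bayes factor of the evidence already in hand = 2.75.
Odds after that evidence = 0.1 × 2.75 = 0.275.
Target odds = 0.995/0.005 = 199.
Need 1.7ⁿ ≥ 199 ÷ 0.275 = 7960/11.
1.7¹² ≈582.622 falls short of 7960/11 but 1.7¹³ ≈990.458 reaches it, so n = 13.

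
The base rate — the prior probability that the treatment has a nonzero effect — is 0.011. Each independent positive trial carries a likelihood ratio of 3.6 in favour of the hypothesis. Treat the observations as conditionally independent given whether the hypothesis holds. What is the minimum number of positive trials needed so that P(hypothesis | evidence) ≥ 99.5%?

8

Prior odds: 0.011 ÷ 0.989 = 11/989.
Likelihood ratio per positive trial = 3.6.
Target odds: 0.995 ÷ 0.005 = 199.
Require 3.6ⁿ ≥ 199 ÷ (11/989) = 196811/11.
3.6⁷ = 612220032/78125 falls short of 196811/11 but 3.6⁸ ≈28211.1 reaches it, so n = 8.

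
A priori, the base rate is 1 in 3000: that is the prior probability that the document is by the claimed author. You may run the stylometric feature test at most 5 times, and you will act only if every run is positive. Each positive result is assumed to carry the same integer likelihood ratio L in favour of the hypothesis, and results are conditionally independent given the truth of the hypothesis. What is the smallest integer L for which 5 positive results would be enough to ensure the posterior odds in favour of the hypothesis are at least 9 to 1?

8

Prior odds = (1/3000)/(2999/3000) = 1/2999.
Target odds = 9.
Need L⁵ ≥ 9 ÷ (1/2999) = 26991.
7⁵ = 16807 < 26991 ≤ 32768 = 8⁵, so L = 8.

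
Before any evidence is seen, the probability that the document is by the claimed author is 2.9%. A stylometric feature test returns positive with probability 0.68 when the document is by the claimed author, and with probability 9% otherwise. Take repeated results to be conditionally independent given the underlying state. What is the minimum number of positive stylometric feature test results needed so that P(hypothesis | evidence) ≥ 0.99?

5

Prior odds: 0.029 ÷ 0.971 = 29/971.
Likelihood ratio of a positive result = 0.68/0.09 = 68/9.
Target odds: 0.99 ÷ 0.01 = 99.
Require (68/9)ⁿ ≥ 99 ÷ (29/971) = 96129/29.
(68/9)⁴ = 21381376/6561 falls short of 96129/29 but (68/9)⁵ ≈24622.5 reaches it, so n = 5.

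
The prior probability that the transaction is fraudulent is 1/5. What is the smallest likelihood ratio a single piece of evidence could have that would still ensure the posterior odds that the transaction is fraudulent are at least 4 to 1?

Prior odds = 0.2/0.8 = 0.25.
Target odds = 4.
Required Bayes factor = 4 ÷ 0.25 = 16.

16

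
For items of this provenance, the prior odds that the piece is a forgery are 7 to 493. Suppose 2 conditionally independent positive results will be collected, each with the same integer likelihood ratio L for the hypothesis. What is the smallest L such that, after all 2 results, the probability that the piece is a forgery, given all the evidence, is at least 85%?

20

Prior odds = 7/493.
Target odds = 0.85/0.15 = 17/3.
Need L² ≥ 17/3 ÷ (7/493) = 8381/21.
19² = 361 < 8381/21 ≤ 400 = 20², so L = 20.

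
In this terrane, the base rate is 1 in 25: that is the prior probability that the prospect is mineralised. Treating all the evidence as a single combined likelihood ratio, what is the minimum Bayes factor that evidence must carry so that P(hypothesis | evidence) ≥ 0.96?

Prior odds = 0.04/0.96 = 1/24.
Target odds = 0.96/0.04 = 24.
Required Bayes factor = 24 ÷ (1/24) = 576.

576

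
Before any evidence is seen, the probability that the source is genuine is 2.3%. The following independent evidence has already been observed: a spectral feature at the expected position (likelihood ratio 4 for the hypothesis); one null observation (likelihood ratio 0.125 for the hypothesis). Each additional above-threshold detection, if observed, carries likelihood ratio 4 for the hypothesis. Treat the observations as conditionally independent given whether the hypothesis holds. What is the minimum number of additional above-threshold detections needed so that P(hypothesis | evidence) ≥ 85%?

5

Prior odds = 0.023/0.977 = 23/977.
Combined Bayes factor of the evidence already in hand = 4 × 0.125 = 0.5.
Odds after that evidence = (23/977) × 0.5 = 23/1954.
Target odds = 0.85/0.15 = 17/3.
Need 4ⁿ ≥ 17/3 ÷ (23/1954) = 33218/69.
4⁴ = 256 falls short of 33218/69 but 4⁵ = 1024 reaches it, so n = 5.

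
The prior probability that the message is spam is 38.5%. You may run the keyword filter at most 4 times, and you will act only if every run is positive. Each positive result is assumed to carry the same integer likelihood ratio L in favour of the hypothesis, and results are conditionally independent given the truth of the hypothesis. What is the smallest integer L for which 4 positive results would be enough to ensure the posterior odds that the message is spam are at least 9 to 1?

2

Prior odds = 0.385/0.615 = 77/123.
Target odds = 9.
Need L⁴ ≥ 9 ÷ (77/123) = 1107/77.
1⁴ = 1 < 1107/77 ≤ 16 = 2⁴, so L = 2.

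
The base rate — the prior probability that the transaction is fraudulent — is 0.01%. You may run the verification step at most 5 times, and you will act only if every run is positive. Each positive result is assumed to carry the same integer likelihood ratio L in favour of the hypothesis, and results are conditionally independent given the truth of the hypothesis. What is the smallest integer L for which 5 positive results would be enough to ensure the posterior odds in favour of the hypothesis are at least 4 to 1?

9

Prior odds = 0.0001/0.9999 = 1/9999.
Target odds = 4.
Need L⁵ ≥ 4 ÷ (1/9999) = 39996.
8⁵ = 32768 < 39996 ≤ 59049 = 9⁵, so L = 9.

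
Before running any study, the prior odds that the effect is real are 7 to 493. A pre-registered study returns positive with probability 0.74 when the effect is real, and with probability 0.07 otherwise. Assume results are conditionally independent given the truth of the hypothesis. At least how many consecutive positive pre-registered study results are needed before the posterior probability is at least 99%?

Prior odds = 7/493.
Likelihood ratio of a positive result = 0.74/0.07 = 74/7.
Target odds: 0.99 ÷ 0.01 = 99.
Need (7/493) × (74/7)ⁿ ≥ 99, i.e. (74/7)ⁿ ≥ 48807/7.
(74/7)³ = 405224/343 falls short of 48807/7 but (74/7)⁴ = 29986576/2401 reaches it, so n = 4.

4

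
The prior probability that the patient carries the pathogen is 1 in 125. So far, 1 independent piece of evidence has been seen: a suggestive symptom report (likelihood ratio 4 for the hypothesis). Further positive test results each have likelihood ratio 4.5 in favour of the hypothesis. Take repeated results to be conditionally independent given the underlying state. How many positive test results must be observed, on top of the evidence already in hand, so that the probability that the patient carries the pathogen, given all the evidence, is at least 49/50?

5

Prior odds = 0.008/0.992 = 1/124.
Bayes factor of the evidence already in hand = 4.
Odds after that evidence = (1/124) × 4 = 1/31.
Target odds = 0.98/0.02 = 49.
Need 4.5ⁿ ≥ 49 ÷ (1/31) = 1519.
4.5⁴ = 410.0625 falls short of 1519 but 4.5⁵ = 1845.28125 reaches it, so n = 5.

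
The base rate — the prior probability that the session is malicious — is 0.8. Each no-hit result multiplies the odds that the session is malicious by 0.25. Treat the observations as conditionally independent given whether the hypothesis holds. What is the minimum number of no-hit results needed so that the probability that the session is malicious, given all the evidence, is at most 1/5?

Prior odds = 0.8/0.2 = 4.
Likelihood ratio per no-hit result = 0.25.
Target odds: 0.2 ÷ 0.8 = 0.25.
Need 4 × 0.25ⁿ ≤ 0.25, i.e. 0.25ⁿ ≤ 0.0625.
0.25¹ = 0.25 is still above 0.0625 but 0.25² = 0.0625 is at or below it, so n = 2.

2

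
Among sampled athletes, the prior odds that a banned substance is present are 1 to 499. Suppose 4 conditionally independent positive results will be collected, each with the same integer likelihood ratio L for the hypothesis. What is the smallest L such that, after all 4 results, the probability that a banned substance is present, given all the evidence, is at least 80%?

7

Prior odds = 1/499.
Target odds = 0.8/0.2 = 4.
Need L⁴ ≥ 4 ÷ (1/499) = 1996.
6⁴ = 1296 < 1996 ≤ 2401 = 7⁴, so L = 7.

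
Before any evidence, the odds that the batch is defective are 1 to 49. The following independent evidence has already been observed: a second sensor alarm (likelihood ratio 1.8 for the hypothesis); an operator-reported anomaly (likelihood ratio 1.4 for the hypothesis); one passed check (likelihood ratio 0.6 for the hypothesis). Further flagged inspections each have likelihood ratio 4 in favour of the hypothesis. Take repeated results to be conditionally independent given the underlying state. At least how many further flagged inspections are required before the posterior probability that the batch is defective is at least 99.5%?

Prior odds = 1/49.
Combined Bayes factor of the evidence already in hand = 1.8 × 1.4 × 0.6 = 1.512.
Odds after that evidence = (1/49) × 1.512 = 27/875.
Target odds = 0.995/0.005 = 199.
Need 4ⁿ ≥ 199 ÷ (27/875) = 174125/27.
4⁶ = 4096 falls short of 174125/27 but 4⁷ = 16384 reaches it, so n = 7.

7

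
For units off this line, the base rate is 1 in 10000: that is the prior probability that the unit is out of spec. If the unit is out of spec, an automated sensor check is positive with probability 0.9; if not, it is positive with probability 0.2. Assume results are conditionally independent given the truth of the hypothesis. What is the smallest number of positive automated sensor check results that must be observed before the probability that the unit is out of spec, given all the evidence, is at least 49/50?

9

Prior odds: 0.0001 ÷ 0.9999 = 1/9999.
Likelihood ratio of a positive = 0.9/0.2 = 4.5.
Target posterior odds = 0.98/0.02 = 49.
Need (1/9999) × 4.5ⁿ ≥ 49, i.e. 4.5ⁿ ≥ 489951.
4.5⁸ = 43046721/256 falls short of 489951 but 4.5⁹ = 387420489/512 reaches it, so n = 9.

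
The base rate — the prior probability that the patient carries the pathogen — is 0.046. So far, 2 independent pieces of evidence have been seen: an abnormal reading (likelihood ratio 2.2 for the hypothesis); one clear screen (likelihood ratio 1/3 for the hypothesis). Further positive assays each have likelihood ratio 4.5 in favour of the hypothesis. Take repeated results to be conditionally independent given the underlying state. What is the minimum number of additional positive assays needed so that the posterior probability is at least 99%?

6

Prior odds = 0.046/0.954 = 23/477.
Combined Bayes factor of the evidence already in hand = 2.2 × (1/3) = 11/15.
Odds after that evidence = (23/477) × 11/15 = 253/7155.
Target odds = 0.99/0.01 = 99.
Need 4.5ⁿ ≥ 99 ÷ (253/7155) = 64395/23.
4.5⁵ = 1845.28125 falls short of 64395/23 but 4.5⁶ = 8303.765625 reaches it, so n = 6.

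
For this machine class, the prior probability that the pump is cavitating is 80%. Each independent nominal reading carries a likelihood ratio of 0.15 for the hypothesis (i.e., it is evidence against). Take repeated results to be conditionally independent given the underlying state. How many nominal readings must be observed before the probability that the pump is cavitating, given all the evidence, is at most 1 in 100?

4

Prior odds: 0.8 ÷ 0.2 = 4.
Likelihood ratio per nominal reading = 0.15.
Target odds: 0.01 ÷ 0.99 = 1/99.
Require 0.15ⁿ ≤ 1/99 ÷ 4 = 1/396.
0.15³ = 0.003375 is still above 1/396 but 0.15⁴ = 81/160000 is at or below it, so n = 4.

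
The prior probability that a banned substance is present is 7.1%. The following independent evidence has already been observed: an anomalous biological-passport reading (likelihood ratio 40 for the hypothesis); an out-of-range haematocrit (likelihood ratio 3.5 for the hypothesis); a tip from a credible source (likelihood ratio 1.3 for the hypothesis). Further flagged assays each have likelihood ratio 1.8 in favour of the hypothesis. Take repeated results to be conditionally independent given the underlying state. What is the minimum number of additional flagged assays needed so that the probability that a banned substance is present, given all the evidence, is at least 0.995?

Prior odds = 0.071/0.929 = 71/929.
Combined Bayes factor of the evidence already in hand = 40 × 3.5 × 1.3 = 182.
Odds after that evidence = (71/929) × 182 = 12922/929.
Target odds = 0.995/0.005 = 199.
Need 1.8ⁿ ≥ 199 ÷ (12922/929) = 184871/12922.
1.8⁴ = 10.4976 falls short of 184871/12922 but 1.8⁵ = 18.89568 reaches it, so n = 5.

5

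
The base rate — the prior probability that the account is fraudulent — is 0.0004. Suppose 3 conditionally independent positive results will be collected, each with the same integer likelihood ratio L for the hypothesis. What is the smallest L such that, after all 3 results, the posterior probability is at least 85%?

Prior odds = 0.0004/0.9996 = 1/2499.
Target odds = 0.85/0.15 = 17/3.
Need L³ ≥ 17/3 ÷ (1/2499) = 14161.
24³ = 13824 < 14161 ≤ 15625 = 25³, so L = 25.

25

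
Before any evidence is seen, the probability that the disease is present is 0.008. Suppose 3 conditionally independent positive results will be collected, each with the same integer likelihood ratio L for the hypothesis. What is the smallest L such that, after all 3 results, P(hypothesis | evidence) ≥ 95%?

Prior odds = 0.008/0.992 = 1/124.
Target odds = 0.95/0.05 = 19.
Need L³ ≥ 19 ÷ (1/124) = 2356.
13³ = 2197 < 2356 ≤ 2744 = 14³, so L = 14.

14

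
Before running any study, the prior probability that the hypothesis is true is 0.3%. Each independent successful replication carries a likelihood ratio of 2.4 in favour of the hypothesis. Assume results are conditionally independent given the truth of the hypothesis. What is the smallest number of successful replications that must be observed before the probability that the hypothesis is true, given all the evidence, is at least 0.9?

10

Prior odds = 0.003/0.997 = 3/997.
Likelihood ratio per successful replication = 2.4.
Target posterior odds = 0.9/0.1 = 9.
Need (3/997) × 2.4ⁿ ≥ 9, i.e. 2.4ⁿ ≥ 2991.
2.4⁹ ≈2641.81 falls short of 2991 but 2.4¹⁰ ≈6340.34 reaches it, so n = 10.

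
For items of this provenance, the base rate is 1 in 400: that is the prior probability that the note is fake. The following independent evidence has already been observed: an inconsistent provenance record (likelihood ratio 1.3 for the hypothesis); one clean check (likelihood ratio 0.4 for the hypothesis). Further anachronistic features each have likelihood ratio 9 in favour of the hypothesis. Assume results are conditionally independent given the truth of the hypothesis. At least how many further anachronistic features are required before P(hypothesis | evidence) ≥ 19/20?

5

Prior odds = 0.0025/0.9975 = 1/399.
Combined Bayes factor of the evidence already in hand = 1.3 × 0.4 = 0.52.
Odds after that evidence = (1/399) × 0.52 = 13/9975.
Target odds = 0.95/0.05 = 19.
Need 9ⁿ ≥ 19 ÷ (13/9975) = 189525/13.
9⁴ = 6561 falls short of 189525/13 but 9⁵ = 59049 reaches it, so n = 5.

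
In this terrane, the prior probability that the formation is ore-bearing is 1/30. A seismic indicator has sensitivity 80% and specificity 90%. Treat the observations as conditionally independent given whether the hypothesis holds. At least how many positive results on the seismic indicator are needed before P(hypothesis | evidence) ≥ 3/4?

Prior odds = (1/30)/(29/30) = 1/29.
False-positive rate = 1 − 0.9 = 0.1; likelihood ratio of a positive = 0.8/0.1 = 8.
Target odds: 0.75 ÷ 0.25 = 3.
Require 8ⁿ ≥ 3 ÷ (1/29) = 87.
8² = 64 falls short of 87 but 8³ = 512 reaches it, so n = 3.

3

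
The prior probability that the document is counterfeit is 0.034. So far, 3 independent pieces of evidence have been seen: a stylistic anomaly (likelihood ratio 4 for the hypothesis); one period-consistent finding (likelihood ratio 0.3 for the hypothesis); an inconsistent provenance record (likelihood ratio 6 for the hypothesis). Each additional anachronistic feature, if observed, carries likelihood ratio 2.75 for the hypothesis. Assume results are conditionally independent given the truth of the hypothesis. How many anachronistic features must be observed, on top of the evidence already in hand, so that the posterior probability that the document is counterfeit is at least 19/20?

Prior odds = 0.034/0.966 = 17/483.
Combined Bayes factor of the evidence already in hand = 4 × 0.3 × 6 = 7.2.
Odds after that evidence = (17/483) × 7.2 = 204/805.
Target odds = 0.95/0.05 = 19.
Need 2.75ⁿ ≥ 19 ÷ (204/805) = 15295/204.
2.75⁴ = 57.19140625 falls short of 15295/204 but 2.75⁵ = 161051/1024 reaches it, so n = 5.

5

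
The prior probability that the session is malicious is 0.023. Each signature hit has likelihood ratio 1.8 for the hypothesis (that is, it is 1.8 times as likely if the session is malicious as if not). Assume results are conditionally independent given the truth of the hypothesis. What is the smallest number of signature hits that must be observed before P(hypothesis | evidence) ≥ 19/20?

Prior odds = 0.023/0.977 = 23/977.
Likelihood ratio per signature hit = 1.8.
Target odds: 0.95 ÷ 0.05 = 19.
Require 1.8ⁿ ≥ 19 ÷ (23/977) = 18563/23.
1.8¹¹ ≈642.684 falls short of 18563/23 but 1.8¹² ≈1156.83 reaches it, so n = 12.

12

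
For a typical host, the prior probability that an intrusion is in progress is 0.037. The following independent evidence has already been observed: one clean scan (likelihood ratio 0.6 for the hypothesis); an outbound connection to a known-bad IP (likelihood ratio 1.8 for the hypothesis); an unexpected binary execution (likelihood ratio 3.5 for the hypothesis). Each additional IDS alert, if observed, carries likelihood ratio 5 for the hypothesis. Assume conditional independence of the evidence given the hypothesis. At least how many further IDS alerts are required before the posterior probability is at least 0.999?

6

Prior odds = 0.037/0.963 = 37/963.
Combined Bayes factor of the evidence already in hand = 0.6 × 1.8 × 3.5 = 3.78.
Odds after that evidence = (37/963) × 3.78 = 777/5350.
Target odds = 0.999/0.001 = 999.
Need 5ⁿ ≥ 999 ÷ (777/5350) = 48150/7.
5⁵ = 3125 falls short of 48150/7 but 5⁶ = 15625 reaches it, so n = 6.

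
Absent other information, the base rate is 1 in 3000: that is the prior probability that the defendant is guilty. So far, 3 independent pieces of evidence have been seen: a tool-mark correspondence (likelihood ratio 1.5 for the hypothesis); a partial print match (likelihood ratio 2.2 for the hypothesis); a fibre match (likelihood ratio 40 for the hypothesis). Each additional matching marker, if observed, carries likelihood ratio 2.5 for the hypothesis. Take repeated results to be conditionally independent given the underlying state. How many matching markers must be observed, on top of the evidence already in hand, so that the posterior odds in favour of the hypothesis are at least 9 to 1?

Prior odds = (1/3000)/(2999/3000) = 1/2999.
Combined Bayes factor of the evidence already in hand = 1.5 × 2.2 × 40 = 132.
Odds after that evidence = (1/2999) × 132 = 132/2999.
Target odds = 9.
Need 2.5ⁿ ≥ 9 ÷ (132/2999) = 8997/44.
2.5⁵ = 97.65625 falls short of 8997/44 but 2.5⁶ = 244.140625 reaches it, so n = 6.

6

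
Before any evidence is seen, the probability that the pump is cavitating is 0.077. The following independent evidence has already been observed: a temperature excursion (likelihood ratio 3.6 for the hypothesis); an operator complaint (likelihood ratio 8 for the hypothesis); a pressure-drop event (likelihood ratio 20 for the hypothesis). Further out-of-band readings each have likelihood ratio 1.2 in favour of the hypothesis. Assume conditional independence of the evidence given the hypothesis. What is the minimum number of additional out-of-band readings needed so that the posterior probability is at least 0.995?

8

Prior odds = 0.077/0.923 = 77/923.
Combined Bayes factor of the evidence already in hand = 3.6 × 8 × 20 = 576.
Odds after that evidence = (77/923) × 576 = 44352/923.
Target odds = 0.995/0.005 = 199.
Need 1.2ⁿ ≥ 199 ÷ (44352/923) = 183677/44352.
1.2⁷ = 279936/78125 falls short of 183677/44352 but 1.2⁸ = 1679616/390625 reaches it, so n = 8.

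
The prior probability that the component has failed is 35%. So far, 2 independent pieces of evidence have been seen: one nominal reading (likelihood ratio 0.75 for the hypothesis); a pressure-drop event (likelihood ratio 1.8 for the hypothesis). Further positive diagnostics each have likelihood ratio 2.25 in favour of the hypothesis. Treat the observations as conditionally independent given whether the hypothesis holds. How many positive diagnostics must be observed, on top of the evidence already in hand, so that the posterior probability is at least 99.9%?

9

Prior odds = 0.35/0.65 = 7/13.
Combined Bayes factor of the evidence already in hand = 0.75 × 1.8 = 1.35.
Odds after that evidence = (7/13) × 1.35 = 189/260.
Target odds = 0.999/0.001 = 999.
Need 2.25ⁿ ≥ 999 ÷ (189/260) = 9620/7.
2.25⁸ = 43046721/65536 falls short of 9620/7 but 2.25⁹ = 387420489/262144 reaches it, so n = 9.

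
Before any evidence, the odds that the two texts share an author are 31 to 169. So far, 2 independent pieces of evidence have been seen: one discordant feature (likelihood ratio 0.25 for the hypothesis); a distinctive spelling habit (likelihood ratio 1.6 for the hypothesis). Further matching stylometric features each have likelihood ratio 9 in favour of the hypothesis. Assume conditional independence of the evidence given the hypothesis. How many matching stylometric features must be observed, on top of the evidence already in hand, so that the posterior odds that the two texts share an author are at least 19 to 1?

Prior odds = 31/169.
Combined Bayes factor of the evidence already in hand = 0.25 × 1.6 = 0.4.
Odds after that evidence = (31/169) × 0.4 = 62/845.
Target odds = 19.
Need 9ⁿ ≥ 19 ÷ (62/845) = 16055/62.
9² = 81 falls short of 16055/62 but 9³ = 729 reaches it, so n = 3.

3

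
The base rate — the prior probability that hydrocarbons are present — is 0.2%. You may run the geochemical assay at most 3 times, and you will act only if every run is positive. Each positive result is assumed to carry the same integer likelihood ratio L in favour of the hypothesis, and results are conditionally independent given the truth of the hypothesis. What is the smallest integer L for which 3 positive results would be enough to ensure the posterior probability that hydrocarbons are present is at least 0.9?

17

Prior odds = 0.002/0.998 = 1/499.
Target odds = 0.9/0.1 = 9.
Need L³ ≥ 9 ÷ (1/499) = 4491.
16³ = 4096 < 4491 ≤ 4913 = 17³, so L = 17.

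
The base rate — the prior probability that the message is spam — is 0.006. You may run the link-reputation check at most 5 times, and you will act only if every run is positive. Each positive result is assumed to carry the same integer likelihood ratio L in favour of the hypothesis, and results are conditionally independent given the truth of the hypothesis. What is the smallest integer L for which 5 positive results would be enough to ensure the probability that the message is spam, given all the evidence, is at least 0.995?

Prior odds = 0.006/0.994 = 3/497.
Target odds = 0.995/0.005 = 199.
Need L⁵ ≥ 199 ÷ (3/497) = 98903/3.
8⁵ = 32768 < 98903/3 ≤ 59049 = 9⁵, so L = 9.

9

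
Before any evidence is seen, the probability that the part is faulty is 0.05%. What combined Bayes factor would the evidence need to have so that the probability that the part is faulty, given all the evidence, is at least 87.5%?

13993

Prior odds = 0.0005/0.9995 = 1/1999.
Target odds = 0.875/0.125 = 7.
Required Bayes factor = 7 ÷ (1/1999) = 13993.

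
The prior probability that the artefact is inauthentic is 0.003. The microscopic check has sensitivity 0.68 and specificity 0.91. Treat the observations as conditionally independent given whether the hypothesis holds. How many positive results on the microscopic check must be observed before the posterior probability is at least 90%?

4

Prior odds = 0.003/0.997 = 3/997.
False-positive rate = 1 − 0.91 = 0.09; likelihood ratio of a positive = 0.68/0.09 = 68/9.
Target posterior odds = 0.9/0.1 = 9.
Need (3/997) × (68/9)ⁿ ≥ 9, i.e. (68/9)ⁿ ≥ 2991.
(68/9)³ = 314432/729 falls short of 2991 but (68/9)⁴ = 21381376/6561 reaches it, so n = 4.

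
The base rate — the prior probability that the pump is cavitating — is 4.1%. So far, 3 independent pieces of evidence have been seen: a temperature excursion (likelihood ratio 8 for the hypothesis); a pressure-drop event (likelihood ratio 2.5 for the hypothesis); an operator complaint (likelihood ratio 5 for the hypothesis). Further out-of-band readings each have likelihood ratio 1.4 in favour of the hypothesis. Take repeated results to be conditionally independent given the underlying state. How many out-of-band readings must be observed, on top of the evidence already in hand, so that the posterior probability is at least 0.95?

5

Prior odds = 0.041/0.959 = 41/959.
Combined Bayes factor of the evidence already in hand = 8 × 2.5 × 5 = 100.
Odds after that evidence = (41/959) × 100 = 4100/959.
Target odds = 0.95/0.05 = 19.
Need 1.4ⁿ ≥ 19 ÷ (4100/959) = 18221/4100.
1.4⁴ = 3.8416 falls short of 18221/4100 but 1.4⁵ = 5.37824 reaches it, so n = 5.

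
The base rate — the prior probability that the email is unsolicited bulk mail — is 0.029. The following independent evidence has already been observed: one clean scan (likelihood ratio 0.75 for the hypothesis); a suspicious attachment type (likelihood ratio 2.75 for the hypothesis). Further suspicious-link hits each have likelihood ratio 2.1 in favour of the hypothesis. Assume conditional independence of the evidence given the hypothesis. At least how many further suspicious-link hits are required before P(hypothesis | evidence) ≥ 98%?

10

Prior odds = 0.029/0.971 = 29/971.
Combined Bayes factor of the evidence already in hand = 0.75 × 2.75 = 2.0625.
Odds after that evidence = (29/971) × 2.0625 = 957/15536.
Target odds = 0.98/0.02 = 49.
Need 2.1ⁿ ≥ 49 ÷ (957/15536) = 761264/957.
2.1⁹ ≈794.28 falls short of 761264/957 but 2.1¹⁰ ≈1667.99 reaches it, so n = 10.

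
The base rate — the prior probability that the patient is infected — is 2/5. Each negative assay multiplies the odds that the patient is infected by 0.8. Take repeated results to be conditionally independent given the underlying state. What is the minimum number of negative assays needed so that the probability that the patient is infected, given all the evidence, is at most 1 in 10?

9

Prior odds: 0.4 ÷ 0.6 = 2/3.
Likelihood ratio per negative assay = 0.8.
Target posterior odds = 0.1/0.9 = 1/9.
Need (2/3) × 0.8ⁿ ≤ 1/9, i.e. 0.8ⁿ ≤ 1/6.
0.8⁸ = 65536/390625 is still above 1/6 but 0.8⁹ = 262144/1953125 is at or below it, so n = 9.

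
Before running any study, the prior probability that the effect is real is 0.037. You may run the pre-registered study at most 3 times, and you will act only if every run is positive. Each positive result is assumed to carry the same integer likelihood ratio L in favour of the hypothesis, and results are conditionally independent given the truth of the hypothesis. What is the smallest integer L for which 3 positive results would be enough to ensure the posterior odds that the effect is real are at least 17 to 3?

Prior odds = 0.037/0.963 = 37/963.
Target odds = 17/3.
Need L³ ≥ 17/3 ÷ (37/963) = 5457/37.
5³ = 125 < 5457/37 ≤ 216 = 6³, so L = 6.

6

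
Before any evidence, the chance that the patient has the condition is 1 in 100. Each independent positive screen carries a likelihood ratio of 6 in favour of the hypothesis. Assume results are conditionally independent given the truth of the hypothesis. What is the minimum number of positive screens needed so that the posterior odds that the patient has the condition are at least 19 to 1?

Prior odds = 0.01/0.99 = 1/99.
Likelihood ratio per positive screen = 6.
Target odds = 19.
Require 6ⁿ ≥ 19 ÷ (1/99) = 1881.
6⁴ = 1296 falls short of 1881 but 6⁵ = 7776 reaches it, so n = 5.

5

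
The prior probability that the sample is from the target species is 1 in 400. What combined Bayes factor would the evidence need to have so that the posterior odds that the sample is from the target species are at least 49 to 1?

Prior odds = 0.0025/0.9975 = 1/399.
Target odds = 49.
Required Bayes factor = 49 ÷ (1/399) = 19551.

19551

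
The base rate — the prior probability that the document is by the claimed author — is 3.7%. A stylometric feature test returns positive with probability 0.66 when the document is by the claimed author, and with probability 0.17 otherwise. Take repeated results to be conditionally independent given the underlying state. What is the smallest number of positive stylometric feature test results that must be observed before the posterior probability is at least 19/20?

5

Prior odds: 0.037 ÷ 0.963 = 37/963.
Likelihood ratio of a positive result = 0.66/0.17 = 66/17.
Target odds: 0.95 ÷ 0.05 = 19.
Require (66/17)ⁿ ≥ 19 ÷ (37/963) = 18297/37.
(66/17)⁴ = 18974736/83521 falls short of 18297/37 but (66/17)⁵ ≈882.013 reaches it, so n = 5.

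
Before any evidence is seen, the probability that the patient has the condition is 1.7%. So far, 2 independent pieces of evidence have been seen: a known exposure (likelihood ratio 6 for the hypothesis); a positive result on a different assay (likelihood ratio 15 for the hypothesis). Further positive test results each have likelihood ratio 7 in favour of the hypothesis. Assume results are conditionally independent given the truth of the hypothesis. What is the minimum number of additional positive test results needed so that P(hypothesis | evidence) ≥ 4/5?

1

Prior odds = 0.017/0.983 = 17/983.
Combined Bayes factor of the evidence already in hand = 6 × 15 = 90.
Odds after that evidence = (17/983) × 90 = 1530/983.
Target odds = 0.8/0.2 = 4.
Need 7ⁿ ≥ 4 ÷ (1530/983) = 1966/765.
7¹ = 7, which meets the required 1966/765; so n = 1.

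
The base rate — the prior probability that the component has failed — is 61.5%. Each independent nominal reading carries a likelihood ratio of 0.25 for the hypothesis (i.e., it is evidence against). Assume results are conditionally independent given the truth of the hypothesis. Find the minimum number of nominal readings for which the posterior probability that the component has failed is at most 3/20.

Prior odds: 0.615 ÷ 0.385 = 123/77.
Likelihood ratio per nominal reading = 0.25.
Target odds: 0.15 ÷ 0.85 = 3/17.
Need (123/77) × 0.25ⁿ ≤ 3/17, i.e. 0.25ⁿ ≤ 77/697.
0.25¹ = 0.25 is still above 77/697 but 0.25² = 0.0625 is at or below it, so n = 2.

2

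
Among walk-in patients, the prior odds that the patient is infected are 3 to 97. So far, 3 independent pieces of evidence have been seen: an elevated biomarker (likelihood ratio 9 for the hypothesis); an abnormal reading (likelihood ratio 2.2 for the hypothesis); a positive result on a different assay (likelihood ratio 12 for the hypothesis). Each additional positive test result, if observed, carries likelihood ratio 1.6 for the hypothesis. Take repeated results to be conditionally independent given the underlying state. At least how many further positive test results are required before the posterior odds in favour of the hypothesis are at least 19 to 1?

3

Prior odds = 3/97.
Combined Bayes factor of the evidence already in hand = 9 × 2.2 × 12 = 237.6.
Odds after that evidence = (3/97) × 237.6 = 3564/485.
Target odds = 19.
Need 1.6ⁿ ≥ 19 ÷ (3564/485) = 9215/3564.
1.6² = 2.56 falls short of 9215/3564 but 1.6³ = 4.096 reaches it, so n = 3.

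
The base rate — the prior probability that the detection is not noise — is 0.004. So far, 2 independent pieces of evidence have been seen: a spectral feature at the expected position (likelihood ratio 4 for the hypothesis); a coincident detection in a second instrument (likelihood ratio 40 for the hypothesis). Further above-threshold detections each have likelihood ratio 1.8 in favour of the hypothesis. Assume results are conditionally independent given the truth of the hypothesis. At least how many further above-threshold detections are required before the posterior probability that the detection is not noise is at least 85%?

4

Prior odds = 0.004/0.996 = 1/249.
Combined Bayes factor of the evidence already in hand = 4 × 40 = 160.
Odds after that evidence = (1/249) × 160 = 160/249.
Target odds = 0.85/0.15 = 17/3.
Need 1.8ⁿ ≥ 17/3 ÷ (160/249) = 8.81875.
1.8³ = 5.832 falls short of 8.81875 but 1.8⁴ = 10.4976 reaches it, so n = 4.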